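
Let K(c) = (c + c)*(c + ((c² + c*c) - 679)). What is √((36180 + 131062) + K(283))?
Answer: √90603854 ≈ 9518.6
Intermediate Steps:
K(c) = 2*c*(-679 + c + 2*c²) (K(c) = (2*c)*(c + ((c² + c²) - 679)) = (2*c)*(c + (2*c² - 679)) = (2*c)*(c + (-679 + 2*c²)) = (2*c)*(-679 + c + 2*c²) = 2*c*(-679 + c + 2*c²))
√((36180 + 131062) + K(283)) = √((36180 + 131062) + 2*283*(-679 + 283 + 2*283²)) = √(167242 + 2*283*(-679 + 283 + 2*80089)) = √(167242 + 2*283*(-679 + 283 + 160178)) = √(167242 + 2*283*159782) = √(167242 + 90436612) = √90603854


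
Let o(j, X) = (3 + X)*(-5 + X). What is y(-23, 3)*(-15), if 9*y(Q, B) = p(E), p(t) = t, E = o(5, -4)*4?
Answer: -60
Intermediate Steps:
o(j, X) = (-5 + X)*(3 + X)
E = 36 (E = (-15 + (-4)² - 2*(-4))*4 = (-15 + 16 + 8)*4 = 9*4 = 36)
y(Q, B) = 4 (y(Q, B) = (⅑)*36 = 4)
y(-23, 3)*(-15) = 4*(-15) = -60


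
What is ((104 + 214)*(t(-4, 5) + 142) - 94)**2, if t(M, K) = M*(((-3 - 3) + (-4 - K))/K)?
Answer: 2389058884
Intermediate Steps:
t(M, K) = M*(-10 - K)/K (t(M, K) = M*((-6 + (-4 - K))/K) = M*((-10 - K)/K) = M*(-10 - K)/K)
((104 + 214)*(t(-4, 5) + 142) - 94)**2 = ((104 + 214)*(-1*(-4)*(10 + 5)/5 + 142) - 94)**2 = (318*(-1*(-4)*1/5*15 + 142) - 94)**2 = (318*(12 + 142) - 94)**2 = (318*154 - 94)**2 = (48972 - 94)**2 = 48878**2 = 2389058884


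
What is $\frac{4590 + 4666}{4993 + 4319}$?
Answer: $\frac{1157}{1164} \approx 0.99399$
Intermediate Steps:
$\frac{4590 + 4666}{4993 + 4319} = \frac{9256}{9312} = 9256 \cdot \frac{1}{9312} = \frac{1157}{1164}$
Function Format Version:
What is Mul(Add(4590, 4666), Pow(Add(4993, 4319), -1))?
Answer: Rational(1157, 1164) ≈ 0.99399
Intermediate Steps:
Mul(Add(4590, 4666), Pow(Add(4993, 4319), -1)) = Mul(9256, Pow(9312, -1)) = Mul(9256, Rational(1, 9312)) = Rational(1157, 1164)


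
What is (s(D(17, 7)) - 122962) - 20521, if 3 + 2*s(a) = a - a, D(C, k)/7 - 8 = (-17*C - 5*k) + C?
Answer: -286969/2 ≈ -1.4348e+5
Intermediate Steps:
D(C, k) = 56 - 112*C - 35*k (D(C, k) = 56 + 7*((-17*C - 5*k) + C) = 56 + 7*(-16*C - 5*k) = 56 + (-112*C - 35*k) = 56 - 112*C - 35*k)
s(a) = -3/2 (s(a) = -3/2 + (a - a)/2 = -3/2 + (½)*0 = -3/2 + 0 = -3/2)
(s(D(17, 7)) - 122962) - 20521 = (-3/2 - 122962) - 20521 = -245927/2 - 20521 = -286969/2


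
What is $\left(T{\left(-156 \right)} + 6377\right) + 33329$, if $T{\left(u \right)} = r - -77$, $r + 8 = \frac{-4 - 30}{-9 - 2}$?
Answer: $\frac{437559}{11} \approx 39778.0$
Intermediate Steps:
$r = - \frac{54}{11}$ ($r = -8 + \frac{-4 - 30}{-9 - 2} = -8 - \frac{34}{-11} = -8 - - \frac{34}{11} = -8 + \frac{34}{11} = - \frac{54}{11} \approx -4.9091$)
$T{\left(u \right)} = \frac{793}{11}$ ($T{\left(u \right)} = - \frac{54}{11} - -77 = - \frac{54}{11} + 77 = \frac{793}{11}$)
$\left(T{\left(-156 \right)} + 6377\right) + 33329 = \left(\frac{793}{11} + 6377\right) + 33329 = \frac{70940}{11} + 33329 = \frac{437559}{11}$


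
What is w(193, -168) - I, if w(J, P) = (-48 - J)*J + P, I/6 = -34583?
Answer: 160817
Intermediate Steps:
I = -207498 (I = 6*(-34583) = -207498)
w(J, P) = P + J*(-48 - J) (w(J, P) = J*(-48 - J) + P = P + J*(-48 - J))
w(193, -168) - I = (-168 - 1*193² - 48*193) - 1*(-207498) = (-168 - 1*37249 - 9264) + 207498 = (-168 - 37249 - 9264) + 207498 = -46681 + 207498 = 160817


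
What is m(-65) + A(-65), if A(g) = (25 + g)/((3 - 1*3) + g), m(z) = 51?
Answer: 671/13 ≈ 51.615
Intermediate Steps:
A(g) = (25 + g)/g (A(g) = (25 + g)/((3 - 3) + g) = (25 + g)/(0 + g) = (25 + g)/g)
m(-65) + A(-65) = 51 + (25 - 65)/(-65) = 51 - 1/65*(-40) = 51 + 8/13 = 671/13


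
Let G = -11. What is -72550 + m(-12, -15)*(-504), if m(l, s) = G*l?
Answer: -139078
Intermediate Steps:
m(l, s) = -11*l
-72550 + m(-12, -15)*(-504) = -72550 - 11*(-12)*(-504) = -72550 + 132*(-504) = -72550 - 66528 = -139078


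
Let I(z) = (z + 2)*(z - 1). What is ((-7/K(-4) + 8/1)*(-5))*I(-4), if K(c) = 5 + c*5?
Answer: -1270/3 ≈ -423.33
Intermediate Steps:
K(c) = 5 + 5*c
I(z) = (-1 + z)*(2 + z) (I(z) = (2 + z)*(-1 + z) = (-1 + z)*(2 + z))
((-7/K(-4) + 8/1)*(-5))*I(-4) = ((-7/(5 + 5*(-4)) + 8/1)*(-5))*(-2 - 4 + (-4)**2) = ((-7/(5 - 20) + 8*1)*(-5))*(-2 - 4 + 16) = ((-7/(-15) + 8)*(-5))*10 = ((-7*(-1/15) + 8)*(-5))*10 = ((7/15 + 8)*(-5))*10 = ((127/15)*(-5))*10 = -127/3*10 = -1270/3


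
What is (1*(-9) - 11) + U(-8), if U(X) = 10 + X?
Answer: -18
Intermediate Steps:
(1*(-9) - 11) + U(-8) = (1*(-9) - 11) + (10 - 8) = (-9 - 11) + 2 = -20 + 2 = -18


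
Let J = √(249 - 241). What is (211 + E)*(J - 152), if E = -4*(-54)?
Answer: -64904 + 854*√2 ≈ -63696.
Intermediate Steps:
J = 2*√2 (J = √8 = 2*√2 ≈ 2.8284)
E = 216
(211 + E)*(J - 152) = (211 + 216)*(2*√2 - 152) = 427*(-152 + 2*√2) = -64904 + 854*√2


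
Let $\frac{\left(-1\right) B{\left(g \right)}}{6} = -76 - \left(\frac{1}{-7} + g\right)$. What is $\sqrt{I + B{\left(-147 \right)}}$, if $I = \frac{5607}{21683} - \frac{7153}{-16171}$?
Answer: $\frac{2 i \sqrt{641826156828915797753}}{2454450551} \approx 20.644 i$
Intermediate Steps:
$B{\left(g \right)} = \frac{3186}{7} + 6 g$ ($B{\left(g \right)} = - 6 \left(-76 - \left(\frac{1}{-7} + g\right)\right) = - 6 \left(-76 - \left(- \frac{1}{7} + g\right)\right) = - 6 \left(- \frac{531}{7} - g\right) = \frac{3186}{7} + 6 g$)
$I = \frac{245769296}{350635793}$ ($I = 5607 \cdot \frac{1}{21683} - - \frac{7153}{16171} = \frac{5607}{21683} + \frac{7153}{16171} = \frac{245769296}{350635793} \approx 0.70092$)
$\sqrt{I + B{\left(-147 \right)}} = \sqrt{\frac{245769296}{350635793} + \left(\frac{3186}{7} + 6 \left(-147\right)\right)} = \sqrt{\frac{245769296}{350635793} + \left(\frac{3186}{7} - 882\right)} = \sqrt{\frac{245769296}{350635793} - \frac{2988}{7}} = \sqrt{- \frac{1045979364412}{2454450551}} = \frac{2 i \sqrt{641826156828915797753}}{2454450551}$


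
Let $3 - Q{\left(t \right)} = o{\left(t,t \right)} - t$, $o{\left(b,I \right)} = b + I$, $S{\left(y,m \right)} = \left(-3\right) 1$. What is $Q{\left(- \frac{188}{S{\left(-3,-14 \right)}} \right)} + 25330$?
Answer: $\frac{75811}{3} \approx 25270.0$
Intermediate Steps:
$S{\left(y,m \right)} = -3$
$o{\left(b,I \right)} = I + b$
$Q{\left(t \right)} = 3 - t$ ($Q{\left(t \right)} = 3 - \left(\left(t + t\right) - t\right) = 3 - \left(2 t - t\right) = 3 - t$)
$Q{\left(- \frac{188}{S{\left(-3,-14 \right)}} \right)} + 25330 = \left(3 - - \frac{188}{-3}\right) + 25330 = \left(3 - \left(-188\right) \left(- \frac{1}{3}\right)\right) + 25330 = \left(3 - \frac{188}{3}\right) + 25330 = - \frac{179}{3} + 25330 = \frac{75811}{3}$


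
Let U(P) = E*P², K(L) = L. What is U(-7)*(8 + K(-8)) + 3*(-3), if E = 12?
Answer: -9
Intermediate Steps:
U(P) = 12*P²
U(-7)*(8 + K(-8)) + 3*(-3) = (12*(-7)²)*(8 - 8) + 3*(-3) = (12*49)*0 - 9 = 588*0 - 9 = 0 - 9 = -9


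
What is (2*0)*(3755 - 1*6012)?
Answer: 0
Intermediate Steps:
(2*0)*(3755 - 1*6012) = 0*(3755 - 6012) = 0*(-2257) = 0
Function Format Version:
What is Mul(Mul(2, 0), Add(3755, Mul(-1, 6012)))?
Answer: 0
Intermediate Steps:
Mul(Mul(2, 0), Add(3755, Mul(-1, 6012))) = Mul(0, Add(3755, -6012)) = Mul(0, -2257) = 0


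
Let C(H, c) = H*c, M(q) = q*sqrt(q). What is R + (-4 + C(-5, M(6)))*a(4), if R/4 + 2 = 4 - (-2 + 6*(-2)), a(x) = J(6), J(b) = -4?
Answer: 80 + 120*sqrt(6) ≈ 373.94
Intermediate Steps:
M(q) = q**(3/2)
a(x) = -4
R = 64 (R = -8 + 4*(4 - (-2 + 6*(-2))) = -8 + 4*(4 - (-2 - 12)) = -8 + 4*(4 - 1*(-14)) = -8 + 4*(4 + 14) = -8 + 4*18 = -8 + 72 = 64)
R + (-4 + C(-5, M(6)))*a(4) = 64 + (-4 - 30*sqrt(6))*(-4) = 64 + (16 + 120*sqrt(6)) = 80 + 120*sqrt(6)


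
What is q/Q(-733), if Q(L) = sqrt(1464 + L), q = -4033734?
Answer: -4033734*sqrt(731)/731 ≈ -1.4919e+5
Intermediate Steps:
q/Q(-733) = -4033734/sqrt(1464 - 733) = -4033734*sqrt(731)/731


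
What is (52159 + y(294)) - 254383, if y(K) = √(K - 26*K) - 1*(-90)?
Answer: -202134 + 35*I*√6 ≈ -2.0213e+5 + 85.732*I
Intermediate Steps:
y(K) = 90 + 5*√(-K) (y(K) = √(-25*K) + 90 = 5*√(-K) + 90 = 90 + 5*√(-K))
(52159 + y(294)) - 254383 = (52159 + (90 + 5*√(-1*294))) - 254383 = (52159 + (90 + 5*√(-294))) - 254383 = (52159 + (90 + 5*(7*I*√6))) - 254383 = (52159 + (90 + 35*I*√6)) - 254383 = (52249 + 35*I*√6) - 254383 = -202134 + 35*I*√6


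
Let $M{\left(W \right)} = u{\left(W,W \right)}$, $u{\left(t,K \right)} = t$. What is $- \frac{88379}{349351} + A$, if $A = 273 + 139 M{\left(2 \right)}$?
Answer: $\frac{192404022}{349351} \approx 550.75$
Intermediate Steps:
$M{\left(W \right)} = W$
$A = 551$ ($A = 273 + 139 \cdot 2 = 273 + 278 = 551$)
$- \frac{88379}{349351} + A = - \frac{88379}{349351} + 551 = \frac{192404022}{349351}$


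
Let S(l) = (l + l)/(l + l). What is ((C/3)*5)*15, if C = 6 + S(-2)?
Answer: 175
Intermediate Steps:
S(l) = 1 (S(l) = (2*l)/((2*l)) = (2*l)*(1/(2*l)) = 1)
C = 7 (C = 6 + 1 = 7)
((C/3)*5)*15 = ((7/3)*5)*15 = (35/3)*15 = 175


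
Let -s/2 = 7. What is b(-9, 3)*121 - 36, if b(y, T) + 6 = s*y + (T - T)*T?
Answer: 14484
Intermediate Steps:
s = -14 (s = -2*7 = -14)
b(y, T) = -6 - 14*y (b(y, T) = -6 + (-14*y + (T - T)*T) = -6 + (-14*y + 0*T) = -6 + (-14*y + 0) = -6 - 14*y)
b(-9, 3)*121 - 36 = (-6 - 14*(-9))*121 - 36 = (-6 + 126)*121 - 36 = 120*121 - 36 = 14520 - 36 = 14484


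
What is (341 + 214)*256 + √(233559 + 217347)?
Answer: 142080 + √450906 ≈ 1.4275e+5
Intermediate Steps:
(341 + 214)*256 + √(233559 + 217347) = 555*256 + √450906 = 142080 + √450906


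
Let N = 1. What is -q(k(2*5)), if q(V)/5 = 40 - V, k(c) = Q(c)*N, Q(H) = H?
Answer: -150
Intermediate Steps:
k(c) = c (k(c) = c*1 = c)
q(V) = 200 - 5*V (q(V) = 5*(40 - V) = 200 - 5*V)
-q(k(2*5)) = -(200 - 10*5) = -(200 - 5*10) = -(200 - 50) = -1*150 = -150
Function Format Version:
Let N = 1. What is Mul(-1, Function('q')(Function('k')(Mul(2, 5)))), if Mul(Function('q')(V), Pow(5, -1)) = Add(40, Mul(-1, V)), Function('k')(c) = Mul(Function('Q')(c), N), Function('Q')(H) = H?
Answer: -150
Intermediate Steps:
Function('k')(c) = c (Function('k')(c) = Mul(c, 1) = c)
Function('q')(V) = Add(200, Mul(-5, V)) (Function('q')(V) = Mul(5, Add(40, Mul(-1, V))) = Add(200, Mul(-5, V)))
Mul(-1, Function('q')(Function('k')(Mul(2, 5)))) = Mul(-1, Add(200, Mul(-5, Mul(2, 5)))) = Mul(-1, Add(200, Mul(-5, 10))) = Mul(-1, Add(200, -50)) = Mul(-1, 150) = -150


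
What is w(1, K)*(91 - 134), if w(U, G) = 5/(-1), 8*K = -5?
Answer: 215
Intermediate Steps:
K = -5/8 (K = (⅛)*(-5) = -5/8 ≈ -0.62500)
w(U, G) = -5 (w(U, G) = 5*(-1) = -5)
w(1, K)*(91 - 134) = -5*(91 - 134) = -5*(-43) = 215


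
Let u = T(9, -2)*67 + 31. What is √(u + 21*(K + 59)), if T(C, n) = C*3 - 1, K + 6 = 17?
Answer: √3243 ≈ 56.947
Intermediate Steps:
K = 11 (K = -6 + 17 = 11)
T(C, n) = -1 + 3*C (T(C, n) = 3*C - 1 = -1 + 3*C)
u = 1773 (u = (-1 + 3*9)*67 + 31 = (-1 + 27)*67 + 31 = 26*67 + 31 = 1742 + 31 = 1773)
√(u + 21*(K + 59)) = √(1773 + 21*(11 + 59)) = √(1773 + 21*70) = √(1773 + 1470) = √3243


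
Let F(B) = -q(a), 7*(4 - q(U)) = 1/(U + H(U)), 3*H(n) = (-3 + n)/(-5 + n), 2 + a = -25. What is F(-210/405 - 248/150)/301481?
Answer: -11972/901126709 ≈ -1.3286e-5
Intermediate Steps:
a = -27 (a = -2 - 25 = -27)
H(n) = (-3 + n)/(3*(-5 + n)) (H(n) = ((-3 + n)/(-5 + n))/3 = (-3 + n)/(3*(-5 + n)))
q(U) = 4 - 1/(7*(U + (-3 + U)/(3*(-5 + U))))
F(B) = -11972/2989 (F(B) = -(-69 - 395*(-27) + 84*(-27)²)/(7*(-3 - 14*(-27) + 3*(-27)²)) = -(-69 + 10665 + 84*729)/(7*(-3 + 378 + 3*729)) = -(-69 + 10665 + 61236)/(7*(-3 + 378 + 2187)) = -71832/(7*2562) = -1*11972/2989 = -11972/2989)
F(-210/405 - 248/150)/301481 = -11972/2989/301481 = -11972/2989*1/301481 = -11972/901126709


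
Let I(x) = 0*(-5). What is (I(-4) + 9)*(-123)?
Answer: -1107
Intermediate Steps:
I(x) = 0
(I(-4) + 9)*(-123) = (0 + 9)*(-123) = 9*(-123) = -1107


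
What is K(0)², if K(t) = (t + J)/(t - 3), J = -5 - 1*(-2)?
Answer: 1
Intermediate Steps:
J = -3 (J = -5 + 2 = -3)
K(t) = 1 (K(t) = (t - 3)/(t - 3) = (-3 + t)/(-3 + t) = 1)
K(0)² = 1² = 1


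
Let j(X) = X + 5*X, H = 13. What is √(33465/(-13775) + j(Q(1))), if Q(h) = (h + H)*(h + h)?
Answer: 3*√139631665/2755 ≈ 12.867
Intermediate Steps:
Q(h) = 2*h*(13 + h) (Q(h) = (h + 13)*(h + h) = (13 + h)*(2*h) = 2*h*(13 + h))
j(X) = 6*X
√(33465/(-13775) + j(Q(1))) = √(33465/(-13775) + 6*(2*1*(13 + 1))) = √(33465*(-1/13775) + 6*(2*1*14)) = √(-6693/2755 + 6*28) = √(-6693/2755 + 168) = √(456147/2755) = 3*√139631665/2755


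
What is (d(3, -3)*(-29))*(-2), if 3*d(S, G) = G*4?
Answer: -232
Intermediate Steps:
d(S, G) = 4*G/3 (d(S, G) = (G*4)/3 = (4*G)/3 = 4*G/3)
(d(3, -3)*(-29))*(-2) = (((4/3)*(-3))*(-29))*(-2) = -4*(-29)*(-2) = 116*(-2) = -232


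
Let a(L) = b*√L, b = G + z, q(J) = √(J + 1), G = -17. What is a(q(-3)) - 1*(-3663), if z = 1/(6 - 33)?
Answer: 3663 - 460*(-2)^(¼)/27 ≈ 3648.7 - 14.326*I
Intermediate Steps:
z = -1/27 (z = 1/(-27) = -1/27 ≈ -0.037037)
q(J) = √(1 + J)
b = -460/27 (b = -17 - 1/27 = -460/27 ≈ -17.037)
a(L) = -460*√L/27
a(q(-3)) - 1*(-3663) = -460*(1 - 3)^(¼)/27 - 1*(-3663) = -460*(-2)^(¼)/27 + 3663 = -460*2^(¼)*√I/27 + 3663 = 3663 - 460*2^(¼)*√I/27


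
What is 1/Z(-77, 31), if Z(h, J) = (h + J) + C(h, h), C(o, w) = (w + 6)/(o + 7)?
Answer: -70/3149 ≈ -0.022229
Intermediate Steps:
C(o, w) = (6 + w)/(7 + o)
Z(h, J) = J + h + (6 + h)/(7 + h) (Z(h, J) = (h + J) + (6 + h)/(7 + h) = (J + h) + (6 + h)/(7 + h) = J + h + (6 + h)/(7 + h))
1/Z(-77, 31) = 1/((6 - 77 + (7 - 77)*(31 - 77))/(7 - 77)) = 1/((6 - 77 - 70*(-46))/(-70)) = 1/(-(6 - 77 + 3220)/70) = 1/(-1/70*3149) = 1/(-3149/70) = -70/3149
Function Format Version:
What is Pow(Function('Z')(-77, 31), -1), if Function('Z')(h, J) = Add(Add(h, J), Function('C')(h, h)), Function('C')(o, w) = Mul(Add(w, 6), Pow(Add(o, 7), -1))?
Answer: Rational(-70, 3149) ≈ -0.022229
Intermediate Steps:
Function('C')(o, w) = Mul(Pow(Add(7, o), -1), Add(6, w)) (Function('C')(o, w) = Mul(Add(6, w), Pow(Add(7, o), -1)) = Mul(Pow(Add(7, o), -1), Add(6, w)))
Function('Z')(h, J) = Add(J, h, Mul(Pow(Add(7, h), -1), Add(6, h))) (Function('Z')(h, J) = Add(Add(h, J), Mul(Pow(Add(7, h), -1), Add(6, h))) = Add(Add(J, h), Mul(Pow(Add(7, h), -1), Add(6, h))) = Add(J, h, Mul(Pow(Add(7, h), -1), Add(6, h))))
Pow(Function('Z')(-77, 31), -1) = Pow(Mul(Pow(Add(7, -77), -1), Add(6, -77, Mul(Add(7, -77), Add(31, -77)))), -1) = Pow(Mul(Pow(-70, -1), Add(6, -77, Mul(-70, -46))), -1) = Pow(Mul(Rational(-1, 70), Add(6, -77, 3220)), -1) = Pow(Mul(Rational(-1, 70), 3149), -1) = Pow(Rational(-3149, 70), -1) = Rational(-70, 3149)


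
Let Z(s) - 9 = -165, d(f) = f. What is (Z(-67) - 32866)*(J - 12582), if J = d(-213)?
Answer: 422516490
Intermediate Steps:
Z(s) = -156 (Z(s) = 9 - 165 = -156)
J = -213
(Z(-67) - 32866)*(J - 12582) = (-156 - 32866)*(-213 - 12582) = -33022*(-12795) = 422516490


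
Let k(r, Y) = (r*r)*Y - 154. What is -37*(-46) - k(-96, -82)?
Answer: 757568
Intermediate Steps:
k(r, Y) = -154 + Y*r² (k(r, Y) = r²*Y - 154 = Y*r² - 154 = -154 + Y*r²)
-37*(-46) - k(-96, -82) = -37*(-46) - (-154 - 82*(-96)²) = 1702 - (-154 - 82*9216) = 1702 - (-154 - 755712) = 1702 - 1*(-755866) = 1702 + 755866 = 757568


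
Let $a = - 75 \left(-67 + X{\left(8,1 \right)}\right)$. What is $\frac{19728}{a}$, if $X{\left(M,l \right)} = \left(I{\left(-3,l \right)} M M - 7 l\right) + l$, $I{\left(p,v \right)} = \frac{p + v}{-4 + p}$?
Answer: $\frac{46032}{9575} \approx 4.8075$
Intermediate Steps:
$I{\left(p,v \right)} = \frac{p + v}{-4 + p}$
$X{\left(M,l \right)} = - 6 l + M^{2} \left(\frac{3}{7} - \frac{l}{7}\right)$ ($X{\left(M,l \right)} = \left(\frac{-3 + l}{-4 - 3} M M - 7 l\right) + l = \left(\frac{-3 + l}{-7} M M - 7 l\right) + l = \left(- \frac{-3 + l}{7} M M - 7 l\right) + l = \left(\left(\frac{3}{7} - \frac{l}{7}\right) M M - 7 l\right) + l = \left(M \left(\frac{3}{7} - \frac{l}{7}\right) M - 7 l\right) + l = \left(M^{2} \left(\frac{3}{7} - \frac{l}{7}\right) - 7 l\right) + l = \left(- 7 l + M^{2} \left(\frac{3}{7} - \frac{l}{7}\right)\right) + l = - 6 l + M^{2} \left(\frac{3}{7} - \frac{l}{7}\right)$)
$a = \frac{28725}{7}$ ($a = - 75 \left(-67 - \left(6 - \frac{8^{2} \left(3 - 1\right)}{7}\right)\right) = - 75 \left(-67 - \left(6 - \frac{64 \left(3 - 1\right)}{7}\right)\right) = - 75 \left(-67 - \left(6 - \frac{128}{7}\right)\right) = - 75 \left(-67 + \left(-6 + \frac{128}{7}\right)\right) = - 75 \left(-67 + \frac{86}{7}\right) = \left(-75\right) \left(- \frac{383}{7}\right) = \frac{28725}{7} \approx 4103.6$)
$\frac{19728}{a} = \frac{19728}{\frac{28725}{7}} = 19728 \cdot \frac{7}{28725} = \frac{46032}{9575}$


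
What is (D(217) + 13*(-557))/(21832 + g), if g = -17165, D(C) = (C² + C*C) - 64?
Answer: 86873/4667 ≈ 18.614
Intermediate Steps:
D(C) = -64 + 2*C² (D(C) = (C² + C²) - 64 = 2*C² - 64 = -64 + 2*C²)
(D(217) + 13*(-557))/(21832 + g) = ((-64 + 2*217²) + 13*(-557))/(21832 - 17165) = ((-64 + 2*47089) - 7241)/4667 = ((-64 + 94178) - 7241)*(1/4667) = (94114 - 7241)*(1/4667) = 86873*(1/4667) = 86873/4667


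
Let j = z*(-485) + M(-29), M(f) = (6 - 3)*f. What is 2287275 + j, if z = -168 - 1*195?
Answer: 2463243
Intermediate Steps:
M(f) = 3*f
z = -363 (z = -168 - 195 = -363)
j = 175968 (j = -363*(-485) + 3*(-29) = 176055 - 87 = 175968)
2287275 + j = 2287275 + 175968 = 2463243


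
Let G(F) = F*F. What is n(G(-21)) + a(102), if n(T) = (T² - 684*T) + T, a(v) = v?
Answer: -106620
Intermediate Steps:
G(F) = F²
n(T) = T² - 683*T
n(G(-21)) + a(102) = (-21)²*(-683 + (-21)²) + 102 = 441*(-683 + 441) + 102 = 441*(-242) + 102 = -106722 + 102 = -106620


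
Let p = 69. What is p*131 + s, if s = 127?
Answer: 9166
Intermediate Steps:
p*131 + s = 69*131 + 127 = 9039 + 127 = 9166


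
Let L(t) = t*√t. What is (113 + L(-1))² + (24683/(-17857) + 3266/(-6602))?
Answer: 752511339912/58945957 - 226*I ≈ 12766.0 - 226.0*I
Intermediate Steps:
L(t) = t^(3/2)
(113 + L(-1))² + (24683/(-17857) + 3266/(-6602)) = (113 + (-1)^(3/2))² + (24683/(-17857) + 3266/(-6602)) = (113 - I)² + (24683*(-1/17857) + 3266*(-1/6602)) = (113 - I)² + (-24683/17857 - 1633/3301) = (113 - I)² - 110639064/58945957 = -110639064/58945957 + (113 - I)²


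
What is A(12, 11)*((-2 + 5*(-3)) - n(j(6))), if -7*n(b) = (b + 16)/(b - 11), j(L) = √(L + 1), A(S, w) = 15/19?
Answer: -68745/5054 - 135*√7/5054 ≈ -13.673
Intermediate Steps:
A(S, w) = 15/19 (A(S, w) = 15*(1/19) = 15/19)
j(L) = √(1 + L)
n(b) = -(16 + b)/(7*(-11 + b)) (n(b) = -(b + 16)/(7*(b - 11)) = -(16 + b)/(7*(-11 + b)))
A(12, 11)*((-2 + 5*(-3)) - n(j(6))) = 15*((-2 + 5*(-3)) - (-16 - √(1 + 6))/(7*(-11 + √(1 + 6))))/19 = 15*((-2 - 15) - (-16 - √7)/(7*(-11 + √7)))/19 = 15*(-17 - (-16 - √7)/(7*(-11 + √7)))/19 = -255/19 - 15*(-16 - √7)/(133*(-11 + √7))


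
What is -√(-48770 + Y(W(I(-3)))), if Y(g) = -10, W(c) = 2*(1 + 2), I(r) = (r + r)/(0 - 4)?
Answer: -6*I*√1355 ≈ -220.86*I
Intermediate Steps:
I(r) = -r/2 (I(r) = (2*r)/(-4) = (2*r)*(-¼) = -r/2)
W(c) = 6 (W(c) = 2*3 = 6)
-√(-48770 + Y(W(I(-3)))) = -√(-48770 - 10) = -√(-48780) = -6*I*√1355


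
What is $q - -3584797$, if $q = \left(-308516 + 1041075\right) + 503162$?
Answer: $4820518$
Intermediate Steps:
$q = 1235721$ ($q = 732559 + 503162 = 1235721$)
$q - -3584797 = 1235721 - -3584797 = 1235721 + 3584797 = 4820518$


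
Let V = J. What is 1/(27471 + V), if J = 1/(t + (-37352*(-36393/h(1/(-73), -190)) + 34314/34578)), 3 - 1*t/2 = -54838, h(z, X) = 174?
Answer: 45654756817/1254181824525570 ≈ 3.6402e-5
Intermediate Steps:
t = 109682 (t = 6 - 2*(-54838) = 6 + 109676 = 109682)
J = 5763/45654756817 (J = 1/(109682 + (-37352/(174/(-36393)) + 34314/34578)) = 1/(109682 + (-37352/(174*(-1/36393)) + 34314*(1/34578))) = 1/(109682 + (-37352/(-58/12131) + 5719/5763)) = 1/(109682 + (-37352*(-12131/58) + 5719/5763)) = 1/(109682 + (7812364 + 5719/5763)) = 1/(109682 + 45022659451/5763) = 1/(45654756817/5763) = 5763/45654756817 ≈ 1.2623e-7)
V = 5763/45654756817 ≈ 1.2623e-7
1/(27471 + V) = 1/(27471 + 5763/45654756817) = 1/(1254181824525570/45654756817) = 45654756817/1254181824525570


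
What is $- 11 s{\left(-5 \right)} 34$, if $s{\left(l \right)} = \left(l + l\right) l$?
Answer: $-18700$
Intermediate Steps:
$s{\left(l \right)} = 2 l^{2}$ ($s{\left(l \right)} = 2 l l = 2 l^{2}$)
$- 11 s{\left(-5 \right)} 34 = - 11 \cdot 2 \left(-5\right)^{2} \cdot 34 = - 11 \cdot 2 \cdot 25 \cdot 34 = \left(-11\right) 50 \cdot 34 = \left(-550\right) 34 = -18700$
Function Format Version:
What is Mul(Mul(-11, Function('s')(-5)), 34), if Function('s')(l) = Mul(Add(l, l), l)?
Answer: -18700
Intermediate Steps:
Function('s')(l) = Mul(2, Pow(l, 2)) (Function('s')(l) = Mul(Mul(2, l), l) = Mul(2, Pow(l, 2)))
Mul(Mul(-11, Function('s')(-5)), 34) = Mul(Mul(-11, Mul(2, Pow(-5, 2))), 34) = Mul(Mul(-11, Mul(2, 25)), 34) = Mul(Mul(-11, 50), 34) = Mul(-550, 34) = -18700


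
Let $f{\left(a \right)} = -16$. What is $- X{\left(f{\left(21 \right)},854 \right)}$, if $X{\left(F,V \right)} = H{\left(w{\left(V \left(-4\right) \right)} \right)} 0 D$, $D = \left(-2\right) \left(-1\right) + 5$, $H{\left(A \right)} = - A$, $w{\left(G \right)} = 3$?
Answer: $0$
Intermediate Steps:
$D = 7$ ($D = 2 + 5 = 7$)
$X{\left(F,V \right)} = 0$ ($X{\left(F,V \right)} = \left(-1\right) 3 \cdot 0 \cdot 7 = \left(-3\right) 0 \cdot 7 = 0 \cdot 7 = 0$)
$- X{\left(f{\left(21 \right)},854 \right)} = \left(-1\right) 0 = 0$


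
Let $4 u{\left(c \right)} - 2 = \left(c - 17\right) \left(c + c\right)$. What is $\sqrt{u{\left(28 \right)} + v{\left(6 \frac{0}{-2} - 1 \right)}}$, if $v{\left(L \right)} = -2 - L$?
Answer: $\frac{\sqrt{614}}{2} \approx 12.39$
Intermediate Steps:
$u{\left(c \right)} = \frac{1}{2} + \frac{c \left(-17 + c\right)}{2}$ ($u{\left(c \right)} = \frac{1}{2} + \frac{\left(c - 17\right) \left(c + c\right)}{4} = \frac{1}{2} + \frac{\left(-17 + c\right) 2 c}{4} = \frac{1}{2} + \frac{2 c \left(-17 + c\right)}{4} = \frac{1}{2} + \frac{c \left(-17 + c\right)}{2}$)
$\sqrt{u{\left(28 \right)} + v{\left(6 \frac{0}{-2} - 1 \right)}} = \sqrt{\left(\frac{1}{2} + \frac{28^{2}}{2} - 238\right) - \left(1 + 6 \cdot 0 \frac{1}{-2}\right)} = \sqrt{\left(\frac{1}{2} + \frac{1}{2} \cdot 784 - 238\right) - \left(1 + 6 \cdot 0 \left(- \frac{1}{2}\right)\right)} = \sqrt{\left(\frac{1}{2} + 392 - 238\right) - \left(1 + 0\right)} = \sqrt{\frac{309}{2} - 1} = \sqrt{\frac{307}{2}} = \frac{\sqrt{614}}{2}$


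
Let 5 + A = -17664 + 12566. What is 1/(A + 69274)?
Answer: 1/64171 ≈ 1.5583e-5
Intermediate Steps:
A = -5103 (A = -5 + (-17664 + 12566) = -5 - 5098 = -5103)
1/(A + 69274) = 1/(-5103 + 69274) = 1/64171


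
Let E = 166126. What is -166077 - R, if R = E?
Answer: -332203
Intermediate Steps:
R = 166126
-166077 - R = -166077 - 1*166126 = -166077 - 166126 = -332203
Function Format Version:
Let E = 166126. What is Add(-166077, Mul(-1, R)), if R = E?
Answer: -332203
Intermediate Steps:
R = 166126
Add(-166077, Mul(-1, R)) = Add(-166077, Mul(-1, 166126)) = Add(-166077, -166126) = -332203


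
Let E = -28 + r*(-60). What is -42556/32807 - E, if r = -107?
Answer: -209744900/32807 ≈ -6393.3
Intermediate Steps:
E = 6392 (E = -28 - 107*(-60) = -28 + 6420 = 6392)
-42556/32807 - E = -42556/32807 - 1*6392 = -42556*1/32807 - 6392 = -42556/32807 - 6392 = -209744900/32807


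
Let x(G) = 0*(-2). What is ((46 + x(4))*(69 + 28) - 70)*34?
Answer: 149328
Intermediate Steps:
x(G) = 0
((46 + x(4))*(69 + 28) - 70)*34 = ((46 + 0)*(69 + 28) - 70)*34 = (46*97 - 70)*34 = (4462 - 70)*34 = 4392*34 = 149328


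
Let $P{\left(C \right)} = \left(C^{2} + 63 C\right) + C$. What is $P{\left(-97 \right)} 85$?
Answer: $272085$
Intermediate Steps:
$P{\left(C \right)} = C^{2} + 64 C$
$P{\left(-97 \right)} 85 = - 97 \left(64 - 97\right) 85 = \left(-97\right) \left(-33\right) 85 = 3201 \cdot 85 = 272085$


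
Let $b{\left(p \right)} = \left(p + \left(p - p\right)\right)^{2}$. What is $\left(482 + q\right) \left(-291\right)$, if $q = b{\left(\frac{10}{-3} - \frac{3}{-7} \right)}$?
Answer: $- \frac{20979451}{147} \approx -1.4272 \cdot 10^{5}$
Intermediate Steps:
$b{\left(p \right)} = p^{2}$ ($b{\left(p \right)} = \left(p + 0\right)^{2} = p^{2}$)
$q = \frac{3721}{441}$ ($q = \left(\frac{10}{-3} - \frac{3}{-7}\right)^{2} = \left(10 \left(- \frac{1}{3}\right) - - \frac{3}{7}\right)^{2} = \left(- \frac{10}{3} + \frac{3}{7}\right)^{2} = \left(- \frac{61}{21}\right)^{2} = \frac{3721}{441} \approx 8.4376$)
$\left(482 + q\right) \left(-291\right) = \left(482 + \frac{3721}{441}\right) \left(-291\right) = \frac{216283}{441} \left(-291\right) = - \frac{20979451}{147}$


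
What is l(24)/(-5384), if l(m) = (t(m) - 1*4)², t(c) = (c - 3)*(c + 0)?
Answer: -31250/673 ≈ -46.434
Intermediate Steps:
t(c) = c*(-3 + c) (t(c) = (-3 + c)*c = c*(-3 + c))
l(m) = (-4 + m*(-3 + m))² (l(m) = (m*(-3 + m) - 1*4)² = (m*(-3 + m) - 4)² = (-4 + m*(-3 + m))²)
l(24)/(-5384) = (-4 + 24*(-3 + 24))²/(-5384) = (-4 + 24*21)²*(-1/5384) = (-4 + 504)²*(-1/5384) = 500²*(-1/5384) = 250000*(-1/5384) = -31250/673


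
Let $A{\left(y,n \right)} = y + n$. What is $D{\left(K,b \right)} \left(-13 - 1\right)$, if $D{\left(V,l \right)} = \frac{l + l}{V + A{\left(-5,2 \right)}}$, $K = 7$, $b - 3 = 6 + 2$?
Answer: $-77$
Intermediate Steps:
$b = 11$ ($b = 3 + \left(6 + 2\right) = 3 + 8 = 11$)
$A{\left(y,n \right)} = n + y$
$D{\left(V,l \right)} = \frac{2 l}{-3 + V}$ ($D{\left(V,l \right)} = \frac{l + l}{V + \left(2 - 5\right)} = \frac{2 l}{V - 3} = \frac{2 l}{-3 + V}$)
$D{\left(K,b \right)} \left(-13 - 1\right) = 2 \cdot 11 \frac{1}{-3 + 7} \left(-13 - 1\right) = 2 \cdot 11 \cdot \frac{1}{4} \left(-14\right) = \frac{11}{2} \left(-14\right) = -77$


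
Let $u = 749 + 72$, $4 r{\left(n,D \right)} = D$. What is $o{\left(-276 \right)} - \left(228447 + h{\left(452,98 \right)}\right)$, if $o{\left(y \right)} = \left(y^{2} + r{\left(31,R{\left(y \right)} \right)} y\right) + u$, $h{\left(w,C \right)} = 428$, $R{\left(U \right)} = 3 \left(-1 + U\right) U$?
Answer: $-15977442$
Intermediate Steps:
$R{\left(U \right)} = U \left(-3 + 3 U\right)$ ($R{\left(U \right)} = \left(-3 + 3 U\right) U = U \left(-3 + 3 U\right)$)
$r{\left(n,D \right)} = \frac{D}{4}$
$u = 821$
$o{\left(y \right)} = 821 + y^{2} + \frac{3 y^{2} \left(-1 + y\right)}{4}$ ($o{\left(y \right)} = \left(y^{2} + \frac{3 y \left(-1 + y\right)}{4} y\right) + 821 = \left(y^{2} + \frac{3 y^{2} \left(-1 + y\right)}{4}\right) + 821 = 821 + y^{2} + \frac{3 y^{2} \left(-1 + y\right)}{4}$)
$o{\left(-276 \right)} - \left(228447 + h{\left(452,98 \right)}\right) = \left(821 + \frac{\left(-276\right)^{2}}{4} + \frac{3 \left(-276\right)^{3}}{4}\right) - 228875 = \left(821 + \frac{1}{4} \cdot 76176 + \frac{3}{4} \left(-21024576\right)\right) - 228875 = \left(821 + 19044 - 15768432\right) - 228875 = -15748567 - 228875 = -15977442$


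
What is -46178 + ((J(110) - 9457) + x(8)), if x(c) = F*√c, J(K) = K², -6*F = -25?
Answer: -43535 + 25*√2/3 ≈ -43523.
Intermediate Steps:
F = 25/6 (F = -⅙*(-25) = 25/6 ≈ 4.1667)
x(c) = 25*√c/6
-46178 + ((J(110) - 9457) + x(8)) = -46178 + ((110² - 9457) + 25*√8/6) = -46178 + ((12100 - 9457) + 25*(2*√2)/6) = -46178 + (2643 + 25*√2/3) = -43535 + 25*√2/3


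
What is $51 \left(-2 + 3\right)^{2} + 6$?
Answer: $57$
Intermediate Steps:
$51 \left(-2 + 3\right)^{2} + 6 = 51 \cdot 1^{2} + 6 = 51 \cdot 1 + 6 = 51 + 6 = 57$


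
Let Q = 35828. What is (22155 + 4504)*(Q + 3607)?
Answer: 1051297665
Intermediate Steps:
(22155 + 4504)*(Q + 3607) = (22155 + 4504)*(35828 + 3607) = 26659*39435 = 1051297665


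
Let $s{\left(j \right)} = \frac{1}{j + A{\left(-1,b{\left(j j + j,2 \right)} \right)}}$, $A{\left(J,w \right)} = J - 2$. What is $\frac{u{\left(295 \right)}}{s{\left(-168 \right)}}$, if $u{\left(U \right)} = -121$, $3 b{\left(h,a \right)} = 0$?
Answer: $20691$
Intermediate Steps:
$b{\left(h,a \right)} = 0$ ($b{\left(h,a \right)} = \frac{1}{3} \cdot 0 = 0$)
$A{\left(J,w \right)} = -2 + J$ ($A{\left(J,w \right)} = J - 2 = -2 + J$)
$s{\left(j \right)} = \frac{1}{-3 + j}$ ($s{\left(j \right)} = \frac{1}{j - 3} = \frac{1}{-3 + j}$)
$\frac{u{\left(295 \right)}}{s{\left(-168 \right)}} = - \frac{121}{\frac{1}{-3 - 168}} = - \frac{121}{\frac{1}{-171}} = - \frac{121}{- \frac{1}{171}} = \left(-121\right) \left(-171\right) = 20691$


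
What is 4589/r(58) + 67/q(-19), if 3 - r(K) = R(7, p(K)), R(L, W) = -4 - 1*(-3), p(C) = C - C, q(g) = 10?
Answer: 23079/20 ≈ 1153.9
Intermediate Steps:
p(C) = 0
R(L, W) = -1 (R(L, W) = -4 + 3 = -1)
r(K) = 4 (r(K) = 3 - 1*(-1) = 3 + 1 = 4)
4589/r(58) + 67/q(-19) = 4589/4 + 67/10 = 23079/20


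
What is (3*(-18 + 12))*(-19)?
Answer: 342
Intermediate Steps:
(3*(-18 + 12))*(-19) = (3*(-6))*(-19) = -18*(-19) = 342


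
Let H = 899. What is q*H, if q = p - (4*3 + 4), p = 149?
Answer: 119567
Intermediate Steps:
q = 133 (q = 149 - (4*3 + 4) = 149 - (12 + 4) = 149 - 1*16 = 149 - 16 = 133)
q*H = 133*899 = 119567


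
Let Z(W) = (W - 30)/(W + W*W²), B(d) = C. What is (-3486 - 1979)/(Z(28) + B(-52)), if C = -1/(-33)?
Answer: -1981991550/10957 ≈ -1.8089e+5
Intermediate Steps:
C = 1/33 (C = -1*(-1/33) = 1/33 ≈ 0.030303)
B(d) = 1/33
Z(W) = (-30 + W)/(W + W³)
(-3486 - 1979)/(Z(28) + B(-52)) = (-3486 - 1979)/((-30 + 28)/(28 + 28³) + 1/33) = -5465/(-2/(28 + 21952) + 1/33) = -5465/(-2/21980 + 1/33) = -5465/((1/21980)*(-2) + 1/33) = -5465/(-1/10990 + 1/33) = -5465/10957/362670 = -5465*362670/10957 = -1981991550/10957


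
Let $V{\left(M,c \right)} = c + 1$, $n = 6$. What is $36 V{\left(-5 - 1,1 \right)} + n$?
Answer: $78$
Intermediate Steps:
$V{\left(M,c \right)} = 1 + c$
$36 V{\left(-5 - 1,1 \right)} + n = 36 \left(1 + 1\right) + 6 = 36 \cdot 2 + 6 = 72 + 6 = 78$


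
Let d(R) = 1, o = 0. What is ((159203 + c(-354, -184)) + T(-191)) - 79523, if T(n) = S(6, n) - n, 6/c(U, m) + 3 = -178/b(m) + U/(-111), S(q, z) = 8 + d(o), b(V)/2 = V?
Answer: 121990376/1527 ≈ 79889.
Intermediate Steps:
b(V) = 2*V
S(q, z) = 9 (S(q, z) = 8 + 1 = 9)
c(U, m) = 6/(-3 - 89/m - U/111) (c(U, m) = 6/(-3 + (-178*1/(2*m) + U/(-111))) = 6/(-3 + (-89/m + U*(-1/111))) = 6/(-3 + (-89/m - U/111)) = 6/(-3 - 89/m - U/111))
T(n) = 9 - n
((159203 + c(-354, -184)) + T(-191)) - 79523 = ((159203 - 666*(-184)/(9879 + 333*(-184) - 354*(-184))) + (9 - 1*(-191))) - 79523 = ((159203 - 666*(-184)/(9879 - 61272 + 65136)) + (9 + 191)) - 79523 = ((159203 - 666*(-184)/13743) + 200) - 79523 = ((159203 - 666*(-184)*1/13743) + 200) - 79523 = ((159203 + 13616/1527) + 200) - 79523 = (243116597/1527 + 200) - 79523 = 243421997/1527 - 79523 = 121990376/1527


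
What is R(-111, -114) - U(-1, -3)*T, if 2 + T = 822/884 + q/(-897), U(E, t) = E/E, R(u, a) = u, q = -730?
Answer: -3377461/30498 ≈ -110.74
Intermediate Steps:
U(E, t) = 1
T = -7817/30498 (T = -2 + (822/884 - 730/(-897)) = -2 + (822*(1/884) - 730*(-1/897)) = -2 + (411/442 + 730/897) = -2 + 53179/30498 = -7817/30498 ≈ -0.25631)
R(-111, -114) - U(-1, -3)*T = -111 - (-7817)/30498 = -111 - 1*(-7817/30498) = -111 + 7817/30498 = -3377461/30498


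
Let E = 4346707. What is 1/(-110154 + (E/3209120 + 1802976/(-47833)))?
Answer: -4951672160/545626432219259 ≈ -9.0752e-6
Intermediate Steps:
1/(-110154 + (E/3209120 + 1802976/(-47833))) = 1/(-110154 + (4346707/3209120 + 1802976/(-47833))) = 1/(-110154 + (4346707*(1/3209120) + 1802976*(-1/47833))) = 1/(-110154 + (4346707/3209120 - 1802976/47833)) = 1/(-110154 - 179937106619/4951672160) = 1/(-545626432219259/4951672160) = -4951672160/545626432219259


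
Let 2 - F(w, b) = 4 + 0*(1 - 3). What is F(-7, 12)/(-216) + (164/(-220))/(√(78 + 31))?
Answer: 1/108 - 41*√109/5995 ≈ -0.062142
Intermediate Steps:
F(w, b) = -2 (F(w, b) = 2 - (4 + 0*(1 - 3)) = 2 - (4 + 0*(-2)) = 2 - (4 + 0) = 2 - 1*4 = 2 - 4 = -2)
F(-7, 12)/(-216) + (164/(-220))/(√(78 + 31)) = -2/(-216) + (164/(-220))/(√(78 + 31)) = -2*(-1/216) + (164*(-1/220))/(√109) = 1/108 - 41*√109/5995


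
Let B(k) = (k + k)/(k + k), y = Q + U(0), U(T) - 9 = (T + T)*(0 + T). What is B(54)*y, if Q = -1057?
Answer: -1048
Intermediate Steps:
U(T) = 9 + 2*T² (U(T) = 9 + (T + T)*(0 + T) = 9 + (2*T)*T = 9 + 2*T²)
y = -1048 (y = -1057 + (9 + 2*0²) = -1057 + (9 + 2*0) = -1057 + (9 + 0) = -1057 + 9 = -1048)
B(k) = 1 (B(k) = (2*k)/((2*k)) = (2*k)*(1/(2*k)) = 1)
B(54)*y = 1*(-1048) = -1048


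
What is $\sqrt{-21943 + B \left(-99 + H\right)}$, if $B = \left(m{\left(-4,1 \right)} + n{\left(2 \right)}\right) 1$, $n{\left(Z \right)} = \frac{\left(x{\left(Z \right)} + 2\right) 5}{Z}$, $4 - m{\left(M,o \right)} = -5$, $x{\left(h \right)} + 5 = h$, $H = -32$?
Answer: $\frac{i \sqrt{91178}}{2} \approx 150.98 i$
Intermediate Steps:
$x{\left(h \right)} = -5 + h$
$m{\left(M,o \right)} = 9$ ($m{\left(M,o \right)} = 4 - -5 = 4 + 5 = 9$)
$n{\left(Z \right)} = \frac{-15 + 5 Z}{Z}$ ($n{\left(Z \right)} = \frac{\left(\left(-5 + Z\right) + 2\right) 5}{Z} = \frac{\left(-3 + Z\right) 5}{Z} = \frac{-15 + 5 Z}{Z}$)
$B = \frac{13}{2}$ ($B = \left(9 + \left(5 - \frac{15}{2}\right)\right) 1 = \left(9 - \frac{5}{2}\right) 1 = \frac{13}{2} \cdot 1 = \frac{13}{2} \approx 6.5$)
$\sqrt{-21943 + B \left(-99 + H\right)} = \sqrt{-21943 + \frac{13 \left(-99 - 32\right)}{2}} = \sqrt{-21943 + \frac{13}{2} \left(-131\right)} = \sqrt{-21943 - \frac{1703}{2}} = \sqrt{- \frac{45589}{2}} = \frac{i \sqrt{91178}}{2}$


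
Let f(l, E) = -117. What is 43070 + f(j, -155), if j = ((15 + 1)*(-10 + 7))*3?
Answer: 42953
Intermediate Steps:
j = -144 (j = (16*(-3))*3 = -48*3 = -144)
43070 + f(j, -155) = 43070 - 117 = 42953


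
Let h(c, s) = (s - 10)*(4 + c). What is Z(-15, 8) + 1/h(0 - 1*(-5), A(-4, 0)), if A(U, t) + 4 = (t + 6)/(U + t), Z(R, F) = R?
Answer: -4187/279 ≈ -15.007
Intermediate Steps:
A(U, t) = -4 + (6 + t)/(U + t) (A(U, t) = -4 + (t + 6)/(U + t) = -4 + (6 + t)/(U + t))
h(c, s) = (-10 + s)*(4 + c)
Z(-15, 8) + 1/h(0 - 1*(-5), A(-4, 0)) = -15 + 1/(-40 - 10*(0 - 1*(-5)) + 4*((6 - 4*(-4) - 3*0)/(-4 + 0)) + (0 - 1*(-5))*((6 - 4*(-4) - 3*0)/(-4 + 0))) = -15 + 1/(-40 - 10*(0 + 5) + 4*((6 + 16 + 0)/(-4)) + (0 + 5)*((6 + 16 + 0)/(-4))) = -15 + 1/(-40 - 10*5 + 4*(-¼*22) + 5*(-¼*22)) = -15 + 1/(-40 - 50 + 4*(-11/2) + 5*(-11/2)) = -15 + 1/(-40 - 50 - 22 - 55/2) = -15 + 1/(-279/2) = -15 - 2/279 = -4187/279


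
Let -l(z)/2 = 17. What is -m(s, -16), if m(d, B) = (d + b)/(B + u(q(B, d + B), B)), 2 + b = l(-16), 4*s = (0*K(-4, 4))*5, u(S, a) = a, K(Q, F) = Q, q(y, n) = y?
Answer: -9/8 ≈ -1.1250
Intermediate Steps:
l(z) = -34 (l(z) = -2*17 = -34)
s = 0 (s = ((0*(-4))*5)/4 = (0*5)/4 = (¼)*0 = 0)
b = -36 (b = -2 - 34 = -36)
m(d, B) = (-36 + d)/(2*B) (m(d, B) = (d - 36)/(B + B) = (-36 + d)/((2*B)) = (-36 + d)*(1/(2*B)) = (-36 + d)/(2*B))
-m(s, -16) = -(-36 + 0)/(2*(-16)) = -(-1)*(-36)/(2*16) = -1*9/8 = -9/8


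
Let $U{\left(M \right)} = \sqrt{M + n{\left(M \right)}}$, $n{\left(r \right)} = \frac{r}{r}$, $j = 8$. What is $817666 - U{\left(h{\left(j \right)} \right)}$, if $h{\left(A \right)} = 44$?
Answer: $817666 - 3 \sqrt{5} \approx 8.1766 \cdot 10^{5}$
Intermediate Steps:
$n{\left(r \right)} = 1$
$U{\left(M \right)} = \sqrt{1 + M}$ ($U{\left(M \right)} = \sqrt{M + 1} = \sqrt{1 + M}$)
$817666 - U{\left(h{\left(j \right)} \right)} = 817666 - \sqrt{1 + 44} = 817666 - \sqrt{45} = 817666 - 3 \sqrt{5}$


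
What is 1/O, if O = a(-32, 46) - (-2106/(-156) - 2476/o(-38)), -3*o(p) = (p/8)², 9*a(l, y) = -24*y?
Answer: -2166/1008025 ≈ -0.0021488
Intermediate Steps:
a(l, y) = -8*y/3 (a(l, y) = (-24*y)/9 = -8*y/3)
o(p) = -p²/192 (o(p) = -p²/64/3 = -p²/192)
O = -1008025/2166 (O = -8/3*46 - (-2106/(-156) - 2476/((-1/192*(-38)²))) = -368/3 - (-2106*(-1/156) - 2476/((-1/192*1444))) = -368/3 - (27/2 - 2476/(-361/48)) = -368/3 - (27/2 - 2476*(-48/361)) = -368/3 - (27/2 + 118848/361) = -368/3 - 1*247443/722 = -368/3 - 247443/722 = -1008025/2166 ≈ -465.39)
1/O = 1/(-1008025/2166) = -2166/1008025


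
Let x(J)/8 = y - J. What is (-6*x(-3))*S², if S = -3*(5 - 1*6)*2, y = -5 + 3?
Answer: -1728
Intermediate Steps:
y = -2
S = 6 (S = -3*(5 - 6)*2 = -3*(-1)*2 = 3*2 = 6)
x(J) = -16 - 8*J (x(J) = 8*(-2 - J) = -16 - 8*J)
(-6*x(-3))*S² = -6*(-16 - 8*(-3))*6² = -6*(-16 + 24)*36 = -6*8*36 = -48*36 = -1728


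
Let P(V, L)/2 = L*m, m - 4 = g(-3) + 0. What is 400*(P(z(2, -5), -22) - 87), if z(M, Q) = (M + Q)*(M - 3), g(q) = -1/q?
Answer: -333200/3 ≈ -1.1107e+5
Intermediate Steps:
z(M, Q) = (-3 + M)*(M + Q) (z(M, Q) = (M + Q)*(-3 + M) = (-3 + M)*(M + Q))
m = 13/3 (m = 4 + (-1/(-3) + 0) = 4 + (-1*(-1/3) + 0) = 4 + (1/3 + 0) = 4 + 1/3 = 13/3 ≈ 4.3333)
P(V, L) = 26*L/3 (P(V, L) = 2*(L*(13/3)) = 2*(13*L/3) = 26*L/3)
400*(P(z(2, -5), -22) - 87) = 400*((26/3)*(-22) - 87) = 400*(-572/3 - 87) = 400*(-833/3) = -333200/3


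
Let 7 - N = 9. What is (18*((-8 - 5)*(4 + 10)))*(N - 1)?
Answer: 9828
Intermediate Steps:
N = -2 (N = 7 - 1*9 = 7 - 9 = -2)
(18*((-8 - 5)*(4 + 10)))*(N - 1) = (18*((-8 - 5)*(4 + 10)))*(-2 - 1) = (18*(-13*14))*(-3) = (18*(-182))*(-3) = -3276*(-3) = 9828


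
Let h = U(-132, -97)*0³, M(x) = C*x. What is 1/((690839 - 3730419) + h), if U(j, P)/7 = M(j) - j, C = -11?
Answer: -1/3039580 ≈ -3.2899e-7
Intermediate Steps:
M(x) = -11*x
U(j, P) = -84*j (U(j, P) = 7*(-11*j - j) = 7*(-12*j) = -84*j)
h = 0 (h = -84*(-132)*0³ = 11088*0 = 0)
1/((690839 - 3730419) + h) = 1/((690839 - 3730419) + 0) = 1/(-3039580 + 0) = 1/(-3039580) = -1/3039580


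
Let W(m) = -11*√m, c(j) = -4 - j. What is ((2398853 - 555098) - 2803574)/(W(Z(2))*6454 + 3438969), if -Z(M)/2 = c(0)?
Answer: -3300787786611/11786186598673 - 136282780172*√2/11786186598673 ≈ -0.29641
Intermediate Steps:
Z(M) = 8 (Z(M) = -2*(-4 - 1*0) = -2*(-4 + 0) = -2*(-4) = 8)
((2398853 - 555098) - 2803574)/(W(Z(2))*6454 + 3438969) = ((2398853 - 555098) - 2803574)/(-22*√2*6454 + 3438969) = (1843755 - 2803574)/(-22*√2*6454 + 3438969) = -959819/(-22*√2*6454 + 3438969) = -959819/(-141988*√2 + 3438969) = -959819/(3438969 - 141988*√2)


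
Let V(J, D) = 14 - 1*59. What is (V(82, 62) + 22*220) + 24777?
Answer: 29572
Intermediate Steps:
V(J, D) = -45 (V(J, D) = 14 - 59 = -45)
(V(82, 62) + 22*220) + 24777 = (-45 + 22*220) + 24777 = (-45 + 4840) + 24777 = 4795 + 24777 = 29572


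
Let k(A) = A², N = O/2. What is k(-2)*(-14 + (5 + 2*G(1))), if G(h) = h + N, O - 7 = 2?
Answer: 8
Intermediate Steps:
O = 9 (O = 7 + 2 = 9)
N = 9/2 ≈ 4.5000
G(h) = 9/2 + h (G(h) = h + 9/2 = 9/2 + h)
k(-2)*(-14 + (5 + 2*G(1))) = (-2)²*(-14 + (5 + 2*(9/2 + 1))) = 4*(-14 + (5 + 2*(11/2))) = 4*(-14 + (5 + 11)) = 4*(-14 + 16) = 4*2 = 8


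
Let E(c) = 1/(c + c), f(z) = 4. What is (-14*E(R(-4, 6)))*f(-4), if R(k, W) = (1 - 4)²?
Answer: -28/9 ≈ -3.1111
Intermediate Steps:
R(k, W) = 9 (R(k, W) = (-3)² = 9)
E(c) = 1/(2*c)
(-14*E(R(-4, 6)))*f(-4) = -7/9*4 = -28/9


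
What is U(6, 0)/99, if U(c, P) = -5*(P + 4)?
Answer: -20/99 ≈ -0.20202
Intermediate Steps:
U(c, P) = -20 - 5*P (U(c, P) = -5*(4 + P) = -20 - 5*P)
U(6, 0)/99 = (-20 - 5*0)/99 = (-20 + 0)*(1/99) = -20*1/99 = -20/99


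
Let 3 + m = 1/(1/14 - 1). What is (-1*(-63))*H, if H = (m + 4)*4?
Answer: -252/13 ≈ -19.385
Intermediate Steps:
m = -53/13 (m = -3 + 1/(1/14 - 1) = -3 + 1/(-13/14) = -3 - 14/13 = -53/13 ≈ -4.0769)
H = -4/13 (H = (-53/13 + 4)*4 = -1/13*4 = -4/13 ≈ -0.30769)
(-1*(-63))*H = -1*(-63)*(-4/13) = 63*(-4/13) = -252/13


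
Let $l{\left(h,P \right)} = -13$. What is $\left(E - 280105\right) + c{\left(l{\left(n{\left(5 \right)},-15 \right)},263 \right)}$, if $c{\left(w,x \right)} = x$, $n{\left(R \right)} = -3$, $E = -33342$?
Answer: $-313184$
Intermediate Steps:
$\left(E - 280105\right) + c{\left(l{\left(n{\left(5 \right)},-15 \right)},263 \right)} = \left(-33342 - 280105\right) + 263 = -313447 + 263 = -313184$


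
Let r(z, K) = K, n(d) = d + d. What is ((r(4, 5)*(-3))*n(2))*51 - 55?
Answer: -3115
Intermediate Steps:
n(d) = 2*d
((r(4, 5)*(-3))*n(2))*51 - 55 = ((5*(-3))*(2*2))*51 - 55 = -15*4*51 - 55 = -60*51 - 55 = -3060 - 55 = -3115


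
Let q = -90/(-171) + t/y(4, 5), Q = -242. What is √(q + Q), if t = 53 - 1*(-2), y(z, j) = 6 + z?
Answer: 7*I*√6954/38 ≈ 15.361*I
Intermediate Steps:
t = 55 (t = 53 + 2 = 55)
q = 229/38 (q = -90/(-171) + 55/(6 + 4) = -90*(-1/171) + 55/10 = 10/19 + 55*(⅒) = 10/19 + 11/2 = 229/38 ≈ 6.0263)
√(q + Q) = √(229/38 - 242) = √(-8967/38) = 7*I*√6954/38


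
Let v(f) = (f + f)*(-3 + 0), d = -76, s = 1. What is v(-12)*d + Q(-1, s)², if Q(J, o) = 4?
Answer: -5456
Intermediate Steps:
v(f) = -6*f (v(f) = (2*f)*(-3) = -6*f)
v(-12)*d + Q(-1, s)² = -6*(-12)*(-76) + 4² = 72*(-76) + 16 = -5472 + 16 = -5456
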